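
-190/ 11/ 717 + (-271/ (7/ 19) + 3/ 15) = -203002256/ 276045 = -735.40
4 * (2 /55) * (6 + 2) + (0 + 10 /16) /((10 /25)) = 2399 /880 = 2.73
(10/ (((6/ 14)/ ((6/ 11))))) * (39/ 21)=260/ 11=23.64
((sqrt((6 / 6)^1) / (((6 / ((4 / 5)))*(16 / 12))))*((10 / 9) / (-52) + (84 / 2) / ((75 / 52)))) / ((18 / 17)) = 2893859 / 1053000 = 2.75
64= 64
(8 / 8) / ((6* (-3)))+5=89 / 18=4.94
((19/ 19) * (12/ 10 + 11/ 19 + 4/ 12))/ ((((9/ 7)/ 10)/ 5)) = 42140/ 513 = 82.14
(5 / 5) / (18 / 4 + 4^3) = 2 / 137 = 0.01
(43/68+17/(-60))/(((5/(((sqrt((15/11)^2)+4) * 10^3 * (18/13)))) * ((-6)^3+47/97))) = -24448656/10164011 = -2.41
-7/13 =-0.54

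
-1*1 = -1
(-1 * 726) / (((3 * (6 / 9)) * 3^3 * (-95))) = 121 / 855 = 0.14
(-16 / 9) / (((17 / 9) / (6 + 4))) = -160 / 17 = -9.41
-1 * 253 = -253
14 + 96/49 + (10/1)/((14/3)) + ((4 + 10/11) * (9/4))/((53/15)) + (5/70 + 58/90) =28209323/1285515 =21.94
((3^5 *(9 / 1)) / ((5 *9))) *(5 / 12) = 81 / 4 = 20.25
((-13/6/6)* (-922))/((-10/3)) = -5993/60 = -99.88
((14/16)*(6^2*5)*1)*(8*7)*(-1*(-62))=546840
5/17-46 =-777/17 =-45.71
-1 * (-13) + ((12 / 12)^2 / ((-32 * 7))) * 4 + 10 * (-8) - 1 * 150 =-217.02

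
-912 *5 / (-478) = 2280 / 239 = 9.54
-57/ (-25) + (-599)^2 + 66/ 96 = 143521587/ 400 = 358803.97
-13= -13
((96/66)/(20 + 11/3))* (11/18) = 8/213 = 0.04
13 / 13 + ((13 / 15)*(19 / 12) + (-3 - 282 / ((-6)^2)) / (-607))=261139 / 109260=2.39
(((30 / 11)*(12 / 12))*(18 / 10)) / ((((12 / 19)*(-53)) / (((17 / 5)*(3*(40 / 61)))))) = -34884 / 35563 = -0.98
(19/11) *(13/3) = 247/33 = 7.48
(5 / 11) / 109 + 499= 598306 / 1199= 499.00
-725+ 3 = -722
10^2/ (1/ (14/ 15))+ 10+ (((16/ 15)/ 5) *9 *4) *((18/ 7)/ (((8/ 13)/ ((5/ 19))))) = 222998/ 1995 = 111.78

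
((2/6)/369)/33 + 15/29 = 547994/1059399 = 0.52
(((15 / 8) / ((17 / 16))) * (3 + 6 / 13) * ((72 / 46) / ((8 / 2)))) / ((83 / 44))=534600 / 421889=1.27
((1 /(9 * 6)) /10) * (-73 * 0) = 0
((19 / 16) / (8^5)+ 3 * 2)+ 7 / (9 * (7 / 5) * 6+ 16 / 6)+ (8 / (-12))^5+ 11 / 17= 8397033506003 / 1271344398336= 6.60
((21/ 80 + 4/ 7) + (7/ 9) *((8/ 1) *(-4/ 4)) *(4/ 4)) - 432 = -2204437/ 5040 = -437.39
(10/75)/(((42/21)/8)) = 8/15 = 0.53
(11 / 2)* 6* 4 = 132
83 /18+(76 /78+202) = 48575 /234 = 207.59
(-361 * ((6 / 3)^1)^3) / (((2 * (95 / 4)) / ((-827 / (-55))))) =-251408 / 275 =-914.21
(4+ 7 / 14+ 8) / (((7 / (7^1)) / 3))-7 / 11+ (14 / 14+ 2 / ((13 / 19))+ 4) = 12809 / 286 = 44.79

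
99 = 99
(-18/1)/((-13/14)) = 252/13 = 19.38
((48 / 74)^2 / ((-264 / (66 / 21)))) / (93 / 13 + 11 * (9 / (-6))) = 416 / 776223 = 0.00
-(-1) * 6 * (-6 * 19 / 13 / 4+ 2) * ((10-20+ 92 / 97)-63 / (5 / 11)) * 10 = 2148330 / 1261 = 1703.67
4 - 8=-4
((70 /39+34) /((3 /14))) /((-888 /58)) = -141694 /12987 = -10.91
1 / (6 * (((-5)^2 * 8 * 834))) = 1 / 1000800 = 0.00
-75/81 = -25/27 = -0.93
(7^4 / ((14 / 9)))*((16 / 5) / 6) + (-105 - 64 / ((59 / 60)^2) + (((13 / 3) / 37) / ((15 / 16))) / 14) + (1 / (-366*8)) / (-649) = 56800271845763 / 87114169296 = 652.02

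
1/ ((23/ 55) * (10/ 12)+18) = 66/ 1211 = 0.05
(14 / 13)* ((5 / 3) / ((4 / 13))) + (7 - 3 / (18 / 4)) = 73 / 6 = 12.17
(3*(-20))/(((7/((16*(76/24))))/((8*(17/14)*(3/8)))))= -77520/49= -1582.04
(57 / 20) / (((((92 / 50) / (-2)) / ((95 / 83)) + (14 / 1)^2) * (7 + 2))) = 9025 / 5563092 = 0.00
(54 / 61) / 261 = 6 / 1769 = 0.00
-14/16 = -7/8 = -0.88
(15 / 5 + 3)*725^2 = 3153750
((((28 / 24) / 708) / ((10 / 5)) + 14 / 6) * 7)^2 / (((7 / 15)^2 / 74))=363773418925 / 4010112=90714.03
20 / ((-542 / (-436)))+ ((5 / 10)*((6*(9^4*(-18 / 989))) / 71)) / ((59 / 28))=15374752688 / 1122731591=13.69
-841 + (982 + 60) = 201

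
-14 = -14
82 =82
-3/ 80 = -0.04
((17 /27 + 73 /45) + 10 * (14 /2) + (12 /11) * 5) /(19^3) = 0.01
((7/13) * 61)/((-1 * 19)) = -427/247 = -1.73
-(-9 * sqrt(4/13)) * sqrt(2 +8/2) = 18 * sqrt(78)/13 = 12.23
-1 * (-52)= 52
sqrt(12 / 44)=sqrt(33) / 11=0.52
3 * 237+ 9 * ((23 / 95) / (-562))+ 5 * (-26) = 31019383 / 53390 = 581.00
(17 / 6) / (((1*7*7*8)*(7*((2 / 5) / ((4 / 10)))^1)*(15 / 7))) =17 / 35280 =0.00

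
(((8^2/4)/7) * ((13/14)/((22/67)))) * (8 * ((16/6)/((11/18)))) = 1337856/5929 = 225.65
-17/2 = -8.50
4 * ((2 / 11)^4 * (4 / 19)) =256 / 278179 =0.00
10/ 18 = 5/ 9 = 0.56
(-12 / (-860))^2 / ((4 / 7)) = 0.00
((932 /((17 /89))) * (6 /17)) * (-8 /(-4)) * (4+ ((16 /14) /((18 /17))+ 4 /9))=19025.15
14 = 14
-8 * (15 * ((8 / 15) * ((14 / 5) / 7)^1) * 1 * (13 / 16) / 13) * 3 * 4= -96 / 5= -19.20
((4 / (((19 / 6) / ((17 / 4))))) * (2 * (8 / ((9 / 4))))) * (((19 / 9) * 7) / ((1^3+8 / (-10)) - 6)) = -76160 / 783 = -97.27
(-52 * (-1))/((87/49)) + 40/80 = 5183/174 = 29.79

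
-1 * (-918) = 918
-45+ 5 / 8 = -355 / 8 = -44.38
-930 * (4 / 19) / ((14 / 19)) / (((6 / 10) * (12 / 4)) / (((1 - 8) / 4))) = 775 / 3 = 258.33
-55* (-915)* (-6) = -301950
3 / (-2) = -3 / 2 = -1.50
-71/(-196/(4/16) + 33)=71/751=0.09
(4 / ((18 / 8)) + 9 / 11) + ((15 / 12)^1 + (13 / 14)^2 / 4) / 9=214127 / 77616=2.76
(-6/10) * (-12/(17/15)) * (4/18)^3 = 0.07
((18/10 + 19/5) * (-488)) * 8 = -109312/5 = -21862.40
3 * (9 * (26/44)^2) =4563/484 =9.43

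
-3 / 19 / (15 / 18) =-18 / 95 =-0.19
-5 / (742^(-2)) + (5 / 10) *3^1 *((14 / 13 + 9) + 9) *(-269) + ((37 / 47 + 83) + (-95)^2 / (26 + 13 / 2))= -1686455352 / 611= -2760156.06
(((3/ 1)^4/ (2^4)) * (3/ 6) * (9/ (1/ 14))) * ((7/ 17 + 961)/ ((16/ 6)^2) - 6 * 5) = 73008621/ 2176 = 33551.76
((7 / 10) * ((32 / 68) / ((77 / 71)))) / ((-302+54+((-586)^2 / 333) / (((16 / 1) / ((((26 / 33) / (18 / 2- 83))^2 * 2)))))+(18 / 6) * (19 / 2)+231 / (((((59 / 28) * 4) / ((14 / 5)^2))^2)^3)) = -26398748215139098740820312500 / 6072250117854912353434056826001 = -0.00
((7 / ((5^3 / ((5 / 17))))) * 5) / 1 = 7 / 85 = 0.08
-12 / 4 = -3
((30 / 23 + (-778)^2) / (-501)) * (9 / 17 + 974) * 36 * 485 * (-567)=761093269947140760 / 65297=11655868875249.10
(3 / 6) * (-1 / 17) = -1 / 34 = -0.03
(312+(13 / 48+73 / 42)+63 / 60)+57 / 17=3031281 / 9520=318.41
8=8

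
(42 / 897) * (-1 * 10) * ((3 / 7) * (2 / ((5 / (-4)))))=96 / 299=0.32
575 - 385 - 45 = 145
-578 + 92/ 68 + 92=-8239/ 17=-484.65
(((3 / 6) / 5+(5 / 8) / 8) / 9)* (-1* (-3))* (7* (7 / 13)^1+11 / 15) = 8341 / 31200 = 0.27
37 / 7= 5.29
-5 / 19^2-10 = -3615 / 361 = -10.01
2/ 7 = 0.29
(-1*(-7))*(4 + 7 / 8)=34.12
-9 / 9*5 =-5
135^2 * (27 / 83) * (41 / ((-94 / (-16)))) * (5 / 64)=100875375 / 31208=3232.36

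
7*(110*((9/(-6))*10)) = -11550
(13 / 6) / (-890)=-13 / 5340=-0.00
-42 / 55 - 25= -1417 / 55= -25.76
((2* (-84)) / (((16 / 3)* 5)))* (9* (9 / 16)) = -31.89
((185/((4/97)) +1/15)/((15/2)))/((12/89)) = 23956931/5400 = 4436.47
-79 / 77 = -1.03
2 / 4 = 1 / 2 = 0.50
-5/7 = -0.71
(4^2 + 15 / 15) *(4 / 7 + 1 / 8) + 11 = 1279 / 56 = 22.84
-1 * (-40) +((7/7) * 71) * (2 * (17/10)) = 1407/5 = 281.40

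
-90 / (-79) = 90 / 79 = 1.14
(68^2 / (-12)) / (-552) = 289 / 414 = 0.70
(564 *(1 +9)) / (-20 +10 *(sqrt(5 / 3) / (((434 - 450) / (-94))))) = 216576 / 10277 +212064 *sqrt(15) / 10277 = 100.99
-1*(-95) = 95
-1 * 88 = -88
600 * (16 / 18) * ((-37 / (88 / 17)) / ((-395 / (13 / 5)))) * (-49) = -1229.53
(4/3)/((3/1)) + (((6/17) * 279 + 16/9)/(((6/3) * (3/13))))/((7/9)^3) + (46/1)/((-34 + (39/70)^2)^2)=660888248222336495/1430109230051439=462.12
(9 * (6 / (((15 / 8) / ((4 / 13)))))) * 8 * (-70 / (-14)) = 4608 / 13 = 354.46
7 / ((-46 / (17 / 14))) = -17 / 92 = -0.18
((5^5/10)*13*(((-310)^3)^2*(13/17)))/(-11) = -46871288152812500000/187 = -250648599747660427.81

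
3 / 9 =0.33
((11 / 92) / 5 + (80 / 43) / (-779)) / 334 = 331667 / 5146479080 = 0.00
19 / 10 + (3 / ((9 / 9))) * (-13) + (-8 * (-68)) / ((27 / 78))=138101 / 90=1534.46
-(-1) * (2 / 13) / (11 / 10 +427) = 0.00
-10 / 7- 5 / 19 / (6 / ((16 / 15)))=-1.48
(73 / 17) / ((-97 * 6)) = -73 / 9894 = -0.01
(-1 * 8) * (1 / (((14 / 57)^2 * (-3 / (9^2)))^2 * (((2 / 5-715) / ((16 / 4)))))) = 8550360810 / 953197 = 8970.19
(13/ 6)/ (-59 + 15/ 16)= -104/ 2787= -0.04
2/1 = 2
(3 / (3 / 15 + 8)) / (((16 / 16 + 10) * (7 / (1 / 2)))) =0.00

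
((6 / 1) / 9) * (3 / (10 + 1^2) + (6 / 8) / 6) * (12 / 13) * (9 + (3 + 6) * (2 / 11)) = 315 / 121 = 2.60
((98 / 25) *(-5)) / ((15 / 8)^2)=-5.58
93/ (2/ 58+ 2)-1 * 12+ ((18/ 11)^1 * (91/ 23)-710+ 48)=-9281815/ 14927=-621.81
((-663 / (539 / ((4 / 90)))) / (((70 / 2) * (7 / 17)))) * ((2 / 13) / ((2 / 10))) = -1156 / 396165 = -0.00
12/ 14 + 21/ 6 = 61/ 14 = 4.36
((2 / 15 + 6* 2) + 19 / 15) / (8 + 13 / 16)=1072 / 705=1.52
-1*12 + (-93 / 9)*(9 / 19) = -321 / 19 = -16.89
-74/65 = -1.14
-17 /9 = -1.89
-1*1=-1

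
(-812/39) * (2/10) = -812/195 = -4.16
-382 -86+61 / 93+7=-42812 / 93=-460.34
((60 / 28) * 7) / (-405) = -1 / 27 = -0.04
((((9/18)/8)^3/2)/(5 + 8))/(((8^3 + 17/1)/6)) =3/28168192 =0.00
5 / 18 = 0.28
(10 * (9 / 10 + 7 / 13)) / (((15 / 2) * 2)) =187 / 195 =0.96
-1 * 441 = -441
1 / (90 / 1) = 0.01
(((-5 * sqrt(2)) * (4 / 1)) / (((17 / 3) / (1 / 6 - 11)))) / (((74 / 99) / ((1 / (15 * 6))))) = 715 * sqrt(2) / 1258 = 0.80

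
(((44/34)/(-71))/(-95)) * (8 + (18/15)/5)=4532/2866625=0.00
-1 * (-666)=666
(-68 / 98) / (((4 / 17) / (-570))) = 82365 / 49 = 1680.92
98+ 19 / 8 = 803 / 8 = 100.38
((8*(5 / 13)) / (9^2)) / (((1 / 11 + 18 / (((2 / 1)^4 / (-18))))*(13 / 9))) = -1760 / 1349127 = -0.00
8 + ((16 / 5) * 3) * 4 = 232 / 5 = 46.40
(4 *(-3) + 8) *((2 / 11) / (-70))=4 / 385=0.01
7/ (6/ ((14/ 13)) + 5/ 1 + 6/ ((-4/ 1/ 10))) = -1.58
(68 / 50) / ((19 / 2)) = 68 / 475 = 0.14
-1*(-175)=175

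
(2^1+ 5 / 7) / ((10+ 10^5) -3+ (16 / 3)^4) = 1539 / 57162721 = 0.00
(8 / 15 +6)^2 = 9604 / 225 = 42.68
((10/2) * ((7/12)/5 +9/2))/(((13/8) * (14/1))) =277/273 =1.01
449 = 449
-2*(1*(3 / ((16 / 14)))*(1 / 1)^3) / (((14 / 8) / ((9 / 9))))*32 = -96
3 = 3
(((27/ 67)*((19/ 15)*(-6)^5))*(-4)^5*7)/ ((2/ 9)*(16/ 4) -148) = -21445337088/ 110885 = -193401.61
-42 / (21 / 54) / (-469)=0.23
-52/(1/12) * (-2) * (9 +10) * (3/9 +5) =126464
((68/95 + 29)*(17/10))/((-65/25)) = -19.43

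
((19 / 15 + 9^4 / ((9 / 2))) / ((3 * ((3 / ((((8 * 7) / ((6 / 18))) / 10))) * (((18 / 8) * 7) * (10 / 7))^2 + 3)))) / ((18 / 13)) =15935192 / 4236705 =3.76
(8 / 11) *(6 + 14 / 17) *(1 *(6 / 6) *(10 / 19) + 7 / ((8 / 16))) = 256128 / 3553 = 72.09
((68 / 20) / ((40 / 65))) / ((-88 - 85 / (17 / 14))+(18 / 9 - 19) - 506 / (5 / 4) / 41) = -9061 / 303192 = -0.03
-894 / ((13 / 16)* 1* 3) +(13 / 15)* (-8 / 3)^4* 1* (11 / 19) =-341.40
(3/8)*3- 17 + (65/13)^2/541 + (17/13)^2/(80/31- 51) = -17416876735/1097879432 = -15.86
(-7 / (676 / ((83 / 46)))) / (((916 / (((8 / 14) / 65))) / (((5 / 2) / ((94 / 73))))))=-6059 / 17403684896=-0.00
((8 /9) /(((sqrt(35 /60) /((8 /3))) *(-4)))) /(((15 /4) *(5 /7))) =-128 *sqrt(21) /2025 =-0.29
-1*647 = -647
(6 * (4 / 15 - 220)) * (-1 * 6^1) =39552 / 5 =7910.40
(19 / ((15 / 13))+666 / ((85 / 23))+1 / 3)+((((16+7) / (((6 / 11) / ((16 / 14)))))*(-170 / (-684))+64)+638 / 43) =3777748298 / 13125105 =287.83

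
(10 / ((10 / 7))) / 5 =7 / 5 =1.40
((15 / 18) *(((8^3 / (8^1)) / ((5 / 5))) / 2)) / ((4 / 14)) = 280 / 3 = 93.33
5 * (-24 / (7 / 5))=-600 / 7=-85.71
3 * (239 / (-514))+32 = 15731 / 514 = 30.61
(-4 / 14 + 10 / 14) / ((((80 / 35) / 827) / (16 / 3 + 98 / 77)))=90143 / 88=1024.35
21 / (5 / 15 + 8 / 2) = 63 / 13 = 4.85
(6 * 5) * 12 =360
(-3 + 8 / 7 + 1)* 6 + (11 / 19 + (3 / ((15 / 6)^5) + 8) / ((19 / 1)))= -1721203 / 415625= -4.14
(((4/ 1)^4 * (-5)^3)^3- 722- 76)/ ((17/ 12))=-393216000009576/ 17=-23130352941739.76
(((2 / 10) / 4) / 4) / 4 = 1 / 320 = 0.00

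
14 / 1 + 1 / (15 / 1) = 211 / 15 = 14.07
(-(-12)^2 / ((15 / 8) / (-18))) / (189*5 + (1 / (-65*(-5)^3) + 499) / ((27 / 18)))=33696000 / 31143127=1.08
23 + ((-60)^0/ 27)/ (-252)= 156491/ 6804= 23.00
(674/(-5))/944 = -0.14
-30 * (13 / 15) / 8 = -13 / 4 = -3.25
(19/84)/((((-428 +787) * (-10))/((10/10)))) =-19/301560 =-0.00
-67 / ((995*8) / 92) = -1541 / 1990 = -0.77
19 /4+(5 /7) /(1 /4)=213 /28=7.61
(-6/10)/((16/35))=-21/16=-1.31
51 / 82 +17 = 1445 / 82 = 17.62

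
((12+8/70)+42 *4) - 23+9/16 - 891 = -410661/560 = -733.32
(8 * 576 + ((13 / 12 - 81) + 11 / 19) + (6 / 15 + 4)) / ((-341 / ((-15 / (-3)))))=-5167691 / 77748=-66.47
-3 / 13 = -0.23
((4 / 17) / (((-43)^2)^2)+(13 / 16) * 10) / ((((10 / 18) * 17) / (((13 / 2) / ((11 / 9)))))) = 4.58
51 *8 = 408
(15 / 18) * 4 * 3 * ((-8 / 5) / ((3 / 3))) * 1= -16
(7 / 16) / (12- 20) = -7 / 128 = -0.05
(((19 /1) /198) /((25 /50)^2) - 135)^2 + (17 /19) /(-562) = 1896507977245 /104655078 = 18121.51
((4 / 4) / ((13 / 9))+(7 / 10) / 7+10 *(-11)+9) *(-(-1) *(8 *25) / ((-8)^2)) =-65135 / 208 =-313.15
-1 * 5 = -5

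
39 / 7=5.57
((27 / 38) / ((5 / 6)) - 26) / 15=-2389 / 1425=-1.68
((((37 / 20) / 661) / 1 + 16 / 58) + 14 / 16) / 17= 884581 / 13034920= 0.07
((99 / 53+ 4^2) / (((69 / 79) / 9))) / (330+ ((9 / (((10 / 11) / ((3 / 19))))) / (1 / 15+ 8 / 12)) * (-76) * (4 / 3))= 74813 / 46322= 1.62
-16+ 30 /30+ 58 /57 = -797 /57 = -13.98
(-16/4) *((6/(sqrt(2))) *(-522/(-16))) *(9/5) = -7047 *sqrt(2)/10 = -996.60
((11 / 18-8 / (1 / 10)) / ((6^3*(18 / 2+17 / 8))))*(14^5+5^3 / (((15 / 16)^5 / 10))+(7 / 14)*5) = -1873580046871 / 105107220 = -17825.42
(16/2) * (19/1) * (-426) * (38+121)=-10295568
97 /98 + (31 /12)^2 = 54073 /7056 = 7.66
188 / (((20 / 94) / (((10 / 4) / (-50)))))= -2209 / 50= -44.18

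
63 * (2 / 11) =126 / 11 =11.45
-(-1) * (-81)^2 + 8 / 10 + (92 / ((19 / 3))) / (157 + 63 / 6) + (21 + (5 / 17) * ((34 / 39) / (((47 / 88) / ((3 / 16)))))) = 25601295289 / 3889015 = 6582.98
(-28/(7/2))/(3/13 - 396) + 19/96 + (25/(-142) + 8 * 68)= 544.04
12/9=4/3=1.33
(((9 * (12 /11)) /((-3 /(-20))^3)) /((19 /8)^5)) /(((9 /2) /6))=4194304000 /81711267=51.33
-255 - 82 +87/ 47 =-335.15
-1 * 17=-17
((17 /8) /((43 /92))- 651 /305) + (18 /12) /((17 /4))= 1232953 /445910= 2.77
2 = 2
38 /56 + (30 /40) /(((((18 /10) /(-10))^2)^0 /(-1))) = -1 /14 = -0.07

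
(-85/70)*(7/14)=-17/28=-0.61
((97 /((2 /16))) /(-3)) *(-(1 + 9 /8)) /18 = 1649 /54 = 30.54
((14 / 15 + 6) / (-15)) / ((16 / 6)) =-13 / 75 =-0.17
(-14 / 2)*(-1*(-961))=-6727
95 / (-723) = -95 / 723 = -0.13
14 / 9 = 1.56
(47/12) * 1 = 47/12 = 3.92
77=77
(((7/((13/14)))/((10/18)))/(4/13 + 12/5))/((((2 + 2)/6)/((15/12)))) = 6615/704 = 9.40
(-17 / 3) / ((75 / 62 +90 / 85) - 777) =17918 / 2449701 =0.01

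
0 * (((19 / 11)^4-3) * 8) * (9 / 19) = 0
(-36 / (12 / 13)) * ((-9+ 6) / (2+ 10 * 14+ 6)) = 117 / 148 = 0.79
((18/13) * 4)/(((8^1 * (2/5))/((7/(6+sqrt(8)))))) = 135/52- 45 * sqrt(2)/52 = 1.37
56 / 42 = 1.33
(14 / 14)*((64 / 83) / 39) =64 / 3237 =0.02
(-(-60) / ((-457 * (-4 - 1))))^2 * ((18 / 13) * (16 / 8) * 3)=15552 / 2715037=0.01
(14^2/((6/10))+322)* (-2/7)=-185.33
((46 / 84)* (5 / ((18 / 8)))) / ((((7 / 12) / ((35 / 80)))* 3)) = 115 / 378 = 0.30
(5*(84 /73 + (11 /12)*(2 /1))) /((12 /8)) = 6535 /657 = 9.95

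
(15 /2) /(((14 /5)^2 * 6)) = 125 /784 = 0.16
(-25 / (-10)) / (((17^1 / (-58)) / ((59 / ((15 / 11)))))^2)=708460082 / 13005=54475.98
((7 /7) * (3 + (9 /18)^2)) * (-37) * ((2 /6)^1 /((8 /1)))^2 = -481 /2304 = -0.21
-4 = -4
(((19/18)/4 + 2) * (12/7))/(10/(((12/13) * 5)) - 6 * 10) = -163/2429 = -0.07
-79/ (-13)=79/ 13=6.08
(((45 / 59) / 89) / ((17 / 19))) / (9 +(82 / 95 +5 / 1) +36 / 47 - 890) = -3817575 / 348504259622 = -0.00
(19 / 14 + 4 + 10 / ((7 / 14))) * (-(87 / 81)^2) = -298555 / 10206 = -29.25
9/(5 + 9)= 9/14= 0.64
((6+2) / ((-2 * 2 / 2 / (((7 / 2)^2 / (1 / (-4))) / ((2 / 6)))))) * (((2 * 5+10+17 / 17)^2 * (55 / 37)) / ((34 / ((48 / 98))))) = 3492720 / 629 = 5552.81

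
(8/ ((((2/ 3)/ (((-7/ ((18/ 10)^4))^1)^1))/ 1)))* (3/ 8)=-4375/ 1458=-3.00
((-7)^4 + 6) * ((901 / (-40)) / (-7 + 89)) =-2168707 / 3280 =-661.19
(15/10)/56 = 3/112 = 0.03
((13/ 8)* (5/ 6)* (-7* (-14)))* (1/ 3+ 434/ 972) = 1207115/ 11664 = 103.49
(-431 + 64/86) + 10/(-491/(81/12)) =-18173787/42226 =-430.39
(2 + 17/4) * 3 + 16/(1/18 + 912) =18.77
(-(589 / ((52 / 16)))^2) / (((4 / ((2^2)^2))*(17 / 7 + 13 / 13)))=-38318.69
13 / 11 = 1.18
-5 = -5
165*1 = 165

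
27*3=81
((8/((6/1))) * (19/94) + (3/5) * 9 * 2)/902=3902/317955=0.01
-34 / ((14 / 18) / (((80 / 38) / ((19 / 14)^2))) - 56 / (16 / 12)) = 342720 / 416501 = 0.82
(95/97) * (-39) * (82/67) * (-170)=51647700/6499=7947.02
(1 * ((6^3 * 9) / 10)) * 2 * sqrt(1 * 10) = 1944 * sqrt(10) / 5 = 1229.49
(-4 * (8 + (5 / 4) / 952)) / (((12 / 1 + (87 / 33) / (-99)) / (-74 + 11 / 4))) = 9456511185 / 49652512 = 190.45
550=550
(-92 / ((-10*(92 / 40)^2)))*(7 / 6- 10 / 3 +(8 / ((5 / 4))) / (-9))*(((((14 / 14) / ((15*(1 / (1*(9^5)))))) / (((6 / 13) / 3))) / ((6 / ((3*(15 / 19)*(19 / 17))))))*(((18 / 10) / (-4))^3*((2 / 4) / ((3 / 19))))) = 101993625279 / 6256000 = 16303.33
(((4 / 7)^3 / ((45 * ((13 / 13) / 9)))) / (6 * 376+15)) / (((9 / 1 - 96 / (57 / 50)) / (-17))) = 20672 / 5565619185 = 0.00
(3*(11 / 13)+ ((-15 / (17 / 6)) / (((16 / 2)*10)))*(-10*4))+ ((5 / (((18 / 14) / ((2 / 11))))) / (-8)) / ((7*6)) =2721791 / 525096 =5.18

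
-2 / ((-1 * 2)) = 1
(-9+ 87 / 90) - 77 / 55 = -283 / 30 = -9.43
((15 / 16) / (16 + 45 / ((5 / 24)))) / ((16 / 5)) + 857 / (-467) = -50863919 / 27736064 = -1.83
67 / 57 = 1.18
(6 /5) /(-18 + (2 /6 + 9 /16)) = -288 /4105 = -0.07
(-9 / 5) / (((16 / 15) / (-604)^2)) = -615627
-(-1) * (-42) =-42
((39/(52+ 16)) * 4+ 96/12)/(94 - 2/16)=1400/12767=0.11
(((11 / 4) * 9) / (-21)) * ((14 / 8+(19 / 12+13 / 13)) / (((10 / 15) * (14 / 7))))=-429 / 112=-3.83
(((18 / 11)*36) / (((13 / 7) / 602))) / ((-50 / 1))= -1365336 / 3575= -381.91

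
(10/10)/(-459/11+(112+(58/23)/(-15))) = 3795/266047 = 0.01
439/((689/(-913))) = -400807/689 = -581.72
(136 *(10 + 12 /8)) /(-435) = -1564 /435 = -3.60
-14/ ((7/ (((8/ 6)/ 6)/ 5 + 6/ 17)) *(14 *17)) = -304/ 91035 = -0.00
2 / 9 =0.22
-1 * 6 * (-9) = 54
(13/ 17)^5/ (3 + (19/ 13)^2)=0.05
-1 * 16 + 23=7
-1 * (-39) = 39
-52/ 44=-13/ 11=-1.18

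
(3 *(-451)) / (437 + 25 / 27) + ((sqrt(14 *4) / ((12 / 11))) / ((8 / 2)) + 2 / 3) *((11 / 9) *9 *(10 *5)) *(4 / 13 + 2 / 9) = 793574419 / 4150224 + 93775 *sqrt(14) / 702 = 691.03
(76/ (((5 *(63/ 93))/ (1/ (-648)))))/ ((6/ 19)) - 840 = -85741591/ 102060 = -840.11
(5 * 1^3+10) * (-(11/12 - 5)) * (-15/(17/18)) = -33075/34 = -972.79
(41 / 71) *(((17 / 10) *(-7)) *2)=-4879 / 355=-13.74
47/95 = 0.49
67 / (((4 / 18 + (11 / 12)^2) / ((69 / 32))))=4623 / 34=135.97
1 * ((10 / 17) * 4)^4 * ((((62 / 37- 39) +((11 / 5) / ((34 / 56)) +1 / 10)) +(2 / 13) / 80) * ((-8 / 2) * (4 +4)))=22506534912000 / 682951217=32954.82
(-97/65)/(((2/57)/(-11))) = 60819/130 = 467.84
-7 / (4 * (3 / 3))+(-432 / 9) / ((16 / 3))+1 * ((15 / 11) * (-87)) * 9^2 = -423293 / 44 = -9620.30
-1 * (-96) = 96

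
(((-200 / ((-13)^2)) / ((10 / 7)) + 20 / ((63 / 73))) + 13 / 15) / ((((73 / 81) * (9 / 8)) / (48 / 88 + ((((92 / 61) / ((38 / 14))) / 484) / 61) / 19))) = 876450985104472 / 70182664346795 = 12.49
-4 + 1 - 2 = -5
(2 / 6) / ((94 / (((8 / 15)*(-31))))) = -124 / 2115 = -0.06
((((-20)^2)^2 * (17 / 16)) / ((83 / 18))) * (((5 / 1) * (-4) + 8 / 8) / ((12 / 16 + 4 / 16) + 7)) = -7267500 / 83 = -87560.24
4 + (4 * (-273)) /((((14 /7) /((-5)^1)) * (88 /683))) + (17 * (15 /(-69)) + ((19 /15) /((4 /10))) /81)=5210681213 /245916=21188.87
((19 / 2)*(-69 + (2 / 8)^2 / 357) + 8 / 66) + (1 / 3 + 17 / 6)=-81959375 / 125664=-652.21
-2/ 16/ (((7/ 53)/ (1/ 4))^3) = -148877/ 175616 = -0.85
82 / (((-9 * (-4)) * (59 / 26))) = 533 / 531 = 1.00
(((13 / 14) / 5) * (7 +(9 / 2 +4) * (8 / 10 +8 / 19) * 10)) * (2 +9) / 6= 60203 / 1596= 37.72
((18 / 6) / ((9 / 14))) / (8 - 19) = -0.42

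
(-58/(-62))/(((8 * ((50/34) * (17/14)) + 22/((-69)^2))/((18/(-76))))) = -8698347/561027212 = -0.02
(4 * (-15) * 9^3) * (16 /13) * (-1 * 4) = 2799360 /13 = 215335.38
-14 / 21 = -2 / 3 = -0.67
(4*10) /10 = 4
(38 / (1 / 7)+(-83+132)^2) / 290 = 2667 / 290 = 9.20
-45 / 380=-9 / 76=-0.12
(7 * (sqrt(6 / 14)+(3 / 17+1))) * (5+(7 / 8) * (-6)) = -35 / 17-sqrt(21) / 4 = -3.20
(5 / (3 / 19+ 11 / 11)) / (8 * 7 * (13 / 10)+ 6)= 475 / 8668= 0.05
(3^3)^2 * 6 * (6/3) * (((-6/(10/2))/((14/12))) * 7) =-314928/5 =-62985.60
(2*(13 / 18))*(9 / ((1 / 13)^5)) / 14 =344772.07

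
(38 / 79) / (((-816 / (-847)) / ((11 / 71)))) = 177023 / 2288472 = 0.08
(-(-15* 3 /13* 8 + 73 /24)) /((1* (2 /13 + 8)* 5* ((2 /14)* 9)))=0.47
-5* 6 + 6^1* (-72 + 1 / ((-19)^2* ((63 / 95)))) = -184328 / 399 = -461.97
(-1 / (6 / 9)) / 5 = -0.30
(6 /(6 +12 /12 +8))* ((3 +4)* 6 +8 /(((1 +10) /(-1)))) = 908 /55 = 16.51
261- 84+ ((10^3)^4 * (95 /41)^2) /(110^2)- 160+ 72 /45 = 451250018916293 /1017005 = 443704818.48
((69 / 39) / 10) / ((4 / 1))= 23 / 520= 0.04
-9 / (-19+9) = 9 / 10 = 0.90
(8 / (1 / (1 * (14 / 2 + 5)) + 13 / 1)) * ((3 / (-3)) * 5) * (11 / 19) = -5280 / 2983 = -1.77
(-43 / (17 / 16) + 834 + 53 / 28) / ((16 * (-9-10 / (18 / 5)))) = -3407589 / 807296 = -4.22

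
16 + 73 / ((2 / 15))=1127 / 2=563.50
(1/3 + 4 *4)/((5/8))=392/15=26.13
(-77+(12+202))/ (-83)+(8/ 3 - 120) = -29627/ 249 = -118.98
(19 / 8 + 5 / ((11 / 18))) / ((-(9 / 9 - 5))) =929 / 352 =2.64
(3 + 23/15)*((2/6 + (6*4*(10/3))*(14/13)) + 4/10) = 1152124/2925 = 393.89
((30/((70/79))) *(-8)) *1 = -1896/7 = -270.86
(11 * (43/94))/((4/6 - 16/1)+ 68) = 1419/14852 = 0.10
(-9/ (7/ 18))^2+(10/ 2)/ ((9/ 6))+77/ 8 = 645095/ 1176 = 548.55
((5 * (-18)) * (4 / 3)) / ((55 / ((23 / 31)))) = -552 / 341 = -1.62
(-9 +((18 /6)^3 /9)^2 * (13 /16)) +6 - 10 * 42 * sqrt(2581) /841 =69 /16 - 420 * sqrt(2581) /841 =-21.06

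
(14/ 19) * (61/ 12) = 427/ 114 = 3.75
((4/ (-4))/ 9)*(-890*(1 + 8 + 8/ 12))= 25810/ 27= 955.93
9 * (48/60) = 36/5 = 7.20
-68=-68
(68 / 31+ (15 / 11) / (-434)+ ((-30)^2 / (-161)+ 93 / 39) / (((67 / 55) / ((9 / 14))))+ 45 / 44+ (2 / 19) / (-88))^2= 373985803362269478249 / 161793136150653403396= 2.31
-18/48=-3/8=-0.38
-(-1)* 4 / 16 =1 / 4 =0.25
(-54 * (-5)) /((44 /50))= 3375 /11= 306.82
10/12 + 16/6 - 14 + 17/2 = -2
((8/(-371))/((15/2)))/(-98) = 8/272685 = 0.00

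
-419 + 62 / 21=-8737 / 21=-416.05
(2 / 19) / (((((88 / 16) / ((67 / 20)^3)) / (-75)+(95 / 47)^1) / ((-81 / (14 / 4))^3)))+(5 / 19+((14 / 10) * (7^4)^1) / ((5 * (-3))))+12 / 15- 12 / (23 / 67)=-174077227376973554 / 192538140958275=-904.12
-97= -97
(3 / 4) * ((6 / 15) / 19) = 0.02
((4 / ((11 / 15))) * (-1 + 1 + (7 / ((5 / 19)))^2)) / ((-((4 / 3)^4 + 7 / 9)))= -17193708 / 17545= -979.98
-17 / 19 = -0.89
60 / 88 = 15 / 22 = 0.68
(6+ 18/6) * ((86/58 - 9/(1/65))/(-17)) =152298/493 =308.92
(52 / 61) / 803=52 / 48983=0.00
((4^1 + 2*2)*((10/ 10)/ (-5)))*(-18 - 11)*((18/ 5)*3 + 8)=21808/ 25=872.32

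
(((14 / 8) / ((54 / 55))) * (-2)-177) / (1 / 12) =-19501 / 9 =-2166.78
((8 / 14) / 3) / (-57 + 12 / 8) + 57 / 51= 44153 / 39627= 1.11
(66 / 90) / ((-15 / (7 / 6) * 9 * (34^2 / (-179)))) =13783 / 14045400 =0.00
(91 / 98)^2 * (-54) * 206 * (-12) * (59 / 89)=332752212 / 4361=76301.81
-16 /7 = -2.29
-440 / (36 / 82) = -9020 / 9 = -1002.22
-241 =-241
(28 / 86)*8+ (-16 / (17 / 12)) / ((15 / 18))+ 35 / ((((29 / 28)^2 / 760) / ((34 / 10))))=259123975344 / 3073855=84299.35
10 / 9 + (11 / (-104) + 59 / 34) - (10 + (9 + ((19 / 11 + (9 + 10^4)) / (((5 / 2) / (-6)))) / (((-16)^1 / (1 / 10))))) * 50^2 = -74020950901 / 175032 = -422899.53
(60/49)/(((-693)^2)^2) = 20/3767105332683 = 0.00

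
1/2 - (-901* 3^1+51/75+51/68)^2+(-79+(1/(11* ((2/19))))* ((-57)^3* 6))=-908401496139/110000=-8258195.42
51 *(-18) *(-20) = 18360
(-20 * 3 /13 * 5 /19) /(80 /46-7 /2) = 4600 /6669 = 0.69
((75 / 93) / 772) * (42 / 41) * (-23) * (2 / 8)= -12075 / 1962424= -0.01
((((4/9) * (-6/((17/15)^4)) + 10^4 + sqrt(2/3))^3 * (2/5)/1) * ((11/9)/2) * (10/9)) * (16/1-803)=-3360876962670484590100533700000/15730800405203547-108665301174577778666948 * sqrt(6)/5085327174489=-213701798542672.32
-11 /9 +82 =727 /9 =80.78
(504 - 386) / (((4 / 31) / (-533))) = -974857 / 2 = -487428.50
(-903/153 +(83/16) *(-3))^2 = 306775225/665856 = 460.72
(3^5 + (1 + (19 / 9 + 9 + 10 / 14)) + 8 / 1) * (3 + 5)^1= 132968 / 63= 2110.60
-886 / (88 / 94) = -20821 / 22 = -946.41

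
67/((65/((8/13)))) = 536/845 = 0.63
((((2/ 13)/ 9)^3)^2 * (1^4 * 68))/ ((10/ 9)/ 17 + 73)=73984/ 3186218956841739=0.00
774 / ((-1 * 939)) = -0.82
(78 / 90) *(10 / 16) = 13 / 24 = 0.54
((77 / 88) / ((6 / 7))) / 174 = 49 / 8352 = 0.01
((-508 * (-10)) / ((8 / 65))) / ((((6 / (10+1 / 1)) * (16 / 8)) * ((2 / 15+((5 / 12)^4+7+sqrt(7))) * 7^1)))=2913481040184000 / 3334589033167 -406713415680000 * sqrt(7) / 3334589033167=551.02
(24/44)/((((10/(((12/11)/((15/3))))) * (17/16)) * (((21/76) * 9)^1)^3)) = 28094464/38576000925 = 0.00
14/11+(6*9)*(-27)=-16024/11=-1456.73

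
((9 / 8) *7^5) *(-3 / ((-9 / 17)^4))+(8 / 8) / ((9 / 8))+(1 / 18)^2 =-1403735713 / 1944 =-722086.27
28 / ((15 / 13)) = 364 / 15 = 24.27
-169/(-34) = 169/34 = 4.97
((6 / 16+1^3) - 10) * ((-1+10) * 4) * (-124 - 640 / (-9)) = 16422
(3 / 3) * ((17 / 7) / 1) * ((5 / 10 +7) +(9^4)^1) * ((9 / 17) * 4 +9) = 354699 / 2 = 177349.50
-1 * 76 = -76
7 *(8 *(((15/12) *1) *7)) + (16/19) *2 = 491.68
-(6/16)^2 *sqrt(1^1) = -9/64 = -0.14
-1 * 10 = -10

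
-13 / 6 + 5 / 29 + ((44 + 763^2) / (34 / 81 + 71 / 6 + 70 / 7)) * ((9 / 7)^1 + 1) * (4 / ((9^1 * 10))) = 58307932987 / 21954450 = 2655.86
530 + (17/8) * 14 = 2239/4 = 559.75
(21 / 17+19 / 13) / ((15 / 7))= 4172 / 3315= 1.26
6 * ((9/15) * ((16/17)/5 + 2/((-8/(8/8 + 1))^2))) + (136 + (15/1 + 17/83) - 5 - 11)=19236511/141100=136.33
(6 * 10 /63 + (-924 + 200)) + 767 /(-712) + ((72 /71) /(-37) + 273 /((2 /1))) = -587.65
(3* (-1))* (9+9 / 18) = -57 / 2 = -28.50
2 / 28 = 1 / 14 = 0.07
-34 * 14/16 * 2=-59.50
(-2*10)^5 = -3200000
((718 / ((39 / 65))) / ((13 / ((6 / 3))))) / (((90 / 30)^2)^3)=0.25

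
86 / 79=1.09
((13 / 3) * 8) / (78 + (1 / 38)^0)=104 / 237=0.44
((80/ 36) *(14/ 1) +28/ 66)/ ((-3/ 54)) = -6244/ 11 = -567.64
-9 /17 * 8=-72 /17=-4.24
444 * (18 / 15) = 532.80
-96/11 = -8.73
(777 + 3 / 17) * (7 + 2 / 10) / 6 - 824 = 9232 / 85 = 108.61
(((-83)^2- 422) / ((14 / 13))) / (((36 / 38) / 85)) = 538788.35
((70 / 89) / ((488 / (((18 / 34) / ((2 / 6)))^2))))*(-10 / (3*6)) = -14175 / 6275924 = -0.00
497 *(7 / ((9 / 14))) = 48706 / 9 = 5411.78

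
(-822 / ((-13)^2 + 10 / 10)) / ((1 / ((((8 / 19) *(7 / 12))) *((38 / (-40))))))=959 / 850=1.13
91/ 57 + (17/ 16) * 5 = 6301/ 912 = 6.91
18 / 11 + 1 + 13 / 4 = 259 / 44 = 5.89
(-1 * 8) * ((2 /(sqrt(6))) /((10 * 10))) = -2 * sqrt(6) /75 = -0.07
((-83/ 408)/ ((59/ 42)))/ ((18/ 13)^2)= -98189/ 1299888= -0.08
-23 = -23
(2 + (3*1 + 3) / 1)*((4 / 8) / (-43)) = -4 / 43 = -0.09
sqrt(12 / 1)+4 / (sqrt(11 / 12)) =2 * sqrt(3)+8 * sqrt(33) / 11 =7.64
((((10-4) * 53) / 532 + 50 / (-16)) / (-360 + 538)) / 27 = -2689 / 5113584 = -0.00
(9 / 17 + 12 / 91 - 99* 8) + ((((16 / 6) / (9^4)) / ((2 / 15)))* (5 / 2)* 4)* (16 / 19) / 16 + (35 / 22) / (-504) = -26859003035869 / 33941155248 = -791.34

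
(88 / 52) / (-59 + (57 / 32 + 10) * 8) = 0.05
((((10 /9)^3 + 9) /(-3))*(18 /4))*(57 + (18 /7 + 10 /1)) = -3682207 /3402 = -1082.37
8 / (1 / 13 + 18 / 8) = 416 / 121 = 3.44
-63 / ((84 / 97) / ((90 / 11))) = -13095 / 22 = -595.23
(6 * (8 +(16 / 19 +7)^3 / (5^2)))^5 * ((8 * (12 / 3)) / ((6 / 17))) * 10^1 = 3164803117325393426542612780963279229952 / 29650638730224215427734375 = 106736422986374.62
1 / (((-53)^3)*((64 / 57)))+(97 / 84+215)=43250553827 / 200090688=216.15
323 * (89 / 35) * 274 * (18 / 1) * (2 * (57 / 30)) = 15393279.29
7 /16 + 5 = 87 /16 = 5.44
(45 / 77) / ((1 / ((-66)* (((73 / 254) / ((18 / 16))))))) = -8760 / 889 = -9.85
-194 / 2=-97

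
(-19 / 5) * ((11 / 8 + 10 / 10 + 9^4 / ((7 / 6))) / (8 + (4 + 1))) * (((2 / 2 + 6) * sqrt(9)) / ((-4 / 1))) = 17958477 / 2080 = 8633.88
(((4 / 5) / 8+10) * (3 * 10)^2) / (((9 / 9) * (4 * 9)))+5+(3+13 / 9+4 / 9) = 4723 / 18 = 262.39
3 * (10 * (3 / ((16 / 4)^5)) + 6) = 18.09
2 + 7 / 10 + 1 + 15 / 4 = 149 / 20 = 7.45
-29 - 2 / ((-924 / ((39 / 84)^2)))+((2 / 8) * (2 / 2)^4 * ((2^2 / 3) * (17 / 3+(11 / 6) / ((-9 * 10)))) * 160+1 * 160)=4226126771 / 9779616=432.14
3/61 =0.05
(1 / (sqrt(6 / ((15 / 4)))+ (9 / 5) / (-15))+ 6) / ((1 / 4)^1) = 1000*sqrt(10) / 991+ 24084 / 991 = 27.49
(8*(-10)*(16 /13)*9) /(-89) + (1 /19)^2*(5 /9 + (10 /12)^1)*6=12505085 /1253031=9.98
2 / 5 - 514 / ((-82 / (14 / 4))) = 9159 / 410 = 22.34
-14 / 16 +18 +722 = 5913 / 8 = 739.12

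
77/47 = 1.64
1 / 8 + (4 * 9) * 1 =289 / 8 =36.12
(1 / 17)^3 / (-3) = -1 / 14739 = -0.00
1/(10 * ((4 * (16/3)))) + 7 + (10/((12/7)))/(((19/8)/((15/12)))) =367531/36480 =10.07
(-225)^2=50625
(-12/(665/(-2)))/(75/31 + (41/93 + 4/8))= 4464/415625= 0.01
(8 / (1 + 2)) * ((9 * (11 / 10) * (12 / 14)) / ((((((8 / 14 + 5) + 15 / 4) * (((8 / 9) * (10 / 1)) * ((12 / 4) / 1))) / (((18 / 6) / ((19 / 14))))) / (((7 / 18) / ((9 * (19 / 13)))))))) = 14014 / 2355525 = 0.01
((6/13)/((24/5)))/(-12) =-5/624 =-0.01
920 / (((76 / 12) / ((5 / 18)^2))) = 5750 / 513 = 11.21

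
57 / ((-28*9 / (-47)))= 893 / 84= 10.63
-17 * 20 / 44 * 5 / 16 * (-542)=115175 / 88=1308.81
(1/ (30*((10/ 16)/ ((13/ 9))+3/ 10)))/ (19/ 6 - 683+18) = -104/ 1512951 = -0.00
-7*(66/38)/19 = -231/361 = -0.64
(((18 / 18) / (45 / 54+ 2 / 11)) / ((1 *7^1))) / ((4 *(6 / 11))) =121 / 1876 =0.06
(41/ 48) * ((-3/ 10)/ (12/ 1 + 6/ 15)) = -41/ 1984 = -0.02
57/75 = 19/25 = 0.76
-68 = -68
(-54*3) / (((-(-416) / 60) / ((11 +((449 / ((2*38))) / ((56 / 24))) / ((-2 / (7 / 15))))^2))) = -15207892803 / 6007040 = -2531.68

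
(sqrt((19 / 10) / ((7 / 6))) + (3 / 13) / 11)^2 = 6*sqrt(1995) / 5005 + 1165908 / 715715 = 1.68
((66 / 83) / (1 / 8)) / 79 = 528 / 6557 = 0.08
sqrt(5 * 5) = 5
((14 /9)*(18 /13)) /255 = 28 /3315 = 0.01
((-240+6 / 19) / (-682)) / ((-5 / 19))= -1.34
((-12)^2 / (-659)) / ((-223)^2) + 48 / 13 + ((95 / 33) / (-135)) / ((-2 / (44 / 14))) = 900000198869 / 241558070481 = 3.73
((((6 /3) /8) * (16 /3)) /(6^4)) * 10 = 0.01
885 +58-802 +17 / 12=1709 / 12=142.42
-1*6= -6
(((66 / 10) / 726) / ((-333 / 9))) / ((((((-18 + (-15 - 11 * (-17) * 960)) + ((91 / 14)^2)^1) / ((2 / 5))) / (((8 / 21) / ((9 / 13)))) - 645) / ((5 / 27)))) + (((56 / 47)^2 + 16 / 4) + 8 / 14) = 690303648282635392 / 115221991725969975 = 5.99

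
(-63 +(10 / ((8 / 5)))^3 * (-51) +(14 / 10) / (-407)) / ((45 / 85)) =-27707385281 / 1172160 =-23637.89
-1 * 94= -94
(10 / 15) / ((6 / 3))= 1 / 3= 0.33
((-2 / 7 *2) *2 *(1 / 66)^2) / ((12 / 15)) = -5 / 15246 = -0.00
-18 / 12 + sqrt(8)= -3 / 2 + 2 * sqrt(2)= 1.33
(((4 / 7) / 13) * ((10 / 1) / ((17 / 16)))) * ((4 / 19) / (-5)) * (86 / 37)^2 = -3786752 / 40239017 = -0.09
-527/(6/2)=-527/3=-175.67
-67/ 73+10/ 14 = -104/ 511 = -0.20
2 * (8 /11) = 16 /11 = 1.45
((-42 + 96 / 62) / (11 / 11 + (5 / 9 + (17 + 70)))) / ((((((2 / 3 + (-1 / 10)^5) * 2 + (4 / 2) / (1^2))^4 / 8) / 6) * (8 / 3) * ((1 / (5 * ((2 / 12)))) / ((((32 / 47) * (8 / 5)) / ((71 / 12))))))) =-52655961600000000000000000000 / 5152830017724533544354692227979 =-0.01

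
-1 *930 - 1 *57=-987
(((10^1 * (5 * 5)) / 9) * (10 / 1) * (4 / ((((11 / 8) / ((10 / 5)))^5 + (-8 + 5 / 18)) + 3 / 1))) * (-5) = 52428800000 / 43115021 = 1216.02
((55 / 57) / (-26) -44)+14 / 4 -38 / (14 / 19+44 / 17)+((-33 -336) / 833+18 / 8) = -7389220131 / 147317716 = -50.16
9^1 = 9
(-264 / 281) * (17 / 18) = -748 / 843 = -0.89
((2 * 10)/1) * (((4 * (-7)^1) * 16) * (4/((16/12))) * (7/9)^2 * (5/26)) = -1097600/351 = -3127.07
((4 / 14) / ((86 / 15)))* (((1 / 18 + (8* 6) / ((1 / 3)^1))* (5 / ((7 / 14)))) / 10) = 12965 / 1806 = 7.18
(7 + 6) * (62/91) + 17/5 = 429/35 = 12.26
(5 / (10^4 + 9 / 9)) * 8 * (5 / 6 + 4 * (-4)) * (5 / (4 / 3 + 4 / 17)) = -7735 / 40004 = -0.19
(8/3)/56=1/21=0.05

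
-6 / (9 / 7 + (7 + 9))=-42 / 121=-0.35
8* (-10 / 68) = -20 / 17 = -1.18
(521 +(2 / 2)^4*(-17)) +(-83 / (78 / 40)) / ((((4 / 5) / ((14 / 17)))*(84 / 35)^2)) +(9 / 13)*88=26604043 / 47736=557.32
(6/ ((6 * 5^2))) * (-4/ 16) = -0.01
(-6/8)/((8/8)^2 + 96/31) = -93/508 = -0.18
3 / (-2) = -3 / 2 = -1.50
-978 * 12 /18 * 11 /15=-7172 /15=-478.13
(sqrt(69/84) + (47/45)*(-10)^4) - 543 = sqrt(161)/14 + 89113/9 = 9902.35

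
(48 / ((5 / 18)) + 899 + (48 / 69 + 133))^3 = 2664345037971968 / 1520875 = 1751850111.27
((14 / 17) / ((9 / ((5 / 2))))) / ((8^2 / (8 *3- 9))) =175 / 3264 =0.05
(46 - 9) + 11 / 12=455 / 12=37.92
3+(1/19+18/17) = 1328/323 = 4.11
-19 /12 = -1.58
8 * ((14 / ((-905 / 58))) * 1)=-6496 / 905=-7.18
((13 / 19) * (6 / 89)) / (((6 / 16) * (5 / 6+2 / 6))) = 0.11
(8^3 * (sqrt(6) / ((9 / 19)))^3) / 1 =7023616 * sqrt(6) / 243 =70799.49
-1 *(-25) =25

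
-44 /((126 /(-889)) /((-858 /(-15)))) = 799084 /45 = 17757.42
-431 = -431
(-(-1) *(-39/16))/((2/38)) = -741/16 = -46.31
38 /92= 19 /46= 0.41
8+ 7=15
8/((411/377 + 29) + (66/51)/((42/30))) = 179452/695703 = 0.26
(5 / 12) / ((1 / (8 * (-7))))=-70 / 3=-23.33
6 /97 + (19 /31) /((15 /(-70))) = -25244 /9021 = -2.80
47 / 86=0.55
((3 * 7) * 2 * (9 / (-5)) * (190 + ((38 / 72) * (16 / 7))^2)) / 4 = -379943 / 105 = -3618.50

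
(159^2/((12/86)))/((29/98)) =17755689/29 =612265.14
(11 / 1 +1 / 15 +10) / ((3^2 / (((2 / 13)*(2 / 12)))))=316 / 5265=0.06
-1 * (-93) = 93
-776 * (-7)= 5432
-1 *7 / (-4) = 7 / 4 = 1.75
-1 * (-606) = 606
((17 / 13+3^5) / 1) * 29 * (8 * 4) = 2947328 / 13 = 226717.54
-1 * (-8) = 8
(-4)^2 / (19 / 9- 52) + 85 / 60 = 5905 / 5388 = 1.10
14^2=196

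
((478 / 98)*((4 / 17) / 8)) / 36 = 239 / 59976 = 0.00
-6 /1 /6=-1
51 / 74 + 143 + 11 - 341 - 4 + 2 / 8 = -28129 / 148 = -190.06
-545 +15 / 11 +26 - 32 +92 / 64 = -548.20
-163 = -163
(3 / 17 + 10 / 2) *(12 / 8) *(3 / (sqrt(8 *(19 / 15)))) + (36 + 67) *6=99 *sqrt(570) / 323 + 618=625.32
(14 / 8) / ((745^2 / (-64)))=-112 / 555025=-0.00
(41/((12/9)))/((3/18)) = 369/2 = 184.50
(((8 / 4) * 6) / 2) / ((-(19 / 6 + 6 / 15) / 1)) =-180 / 107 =-1.68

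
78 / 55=1.42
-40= -40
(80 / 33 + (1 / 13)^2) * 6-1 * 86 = -71.42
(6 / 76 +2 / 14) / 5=59 / 1330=0.04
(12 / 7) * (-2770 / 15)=-2216 / 7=-316.57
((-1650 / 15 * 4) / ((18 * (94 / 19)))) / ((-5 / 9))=418 / 47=8.89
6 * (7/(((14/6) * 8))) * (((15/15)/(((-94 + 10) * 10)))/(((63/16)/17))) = -17/1470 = -0.01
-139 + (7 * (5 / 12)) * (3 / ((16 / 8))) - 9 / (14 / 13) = -8007 / 56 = -142.98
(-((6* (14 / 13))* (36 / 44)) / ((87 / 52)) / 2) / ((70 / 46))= -1656 / 1595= -1.04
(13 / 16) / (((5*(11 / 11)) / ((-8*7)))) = -91 / 10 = -9.10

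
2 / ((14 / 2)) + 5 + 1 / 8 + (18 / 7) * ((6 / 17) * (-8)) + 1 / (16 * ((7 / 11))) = -3335 / 1904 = -1.75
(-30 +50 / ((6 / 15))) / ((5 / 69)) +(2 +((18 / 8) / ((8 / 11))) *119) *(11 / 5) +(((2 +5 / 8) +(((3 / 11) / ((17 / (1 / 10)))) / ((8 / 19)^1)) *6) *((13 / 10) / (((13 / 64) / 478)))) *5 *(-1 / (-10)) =923856577 / 149600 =6175.51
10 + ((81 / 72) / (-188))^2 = 22620241 / 2262016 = 10.00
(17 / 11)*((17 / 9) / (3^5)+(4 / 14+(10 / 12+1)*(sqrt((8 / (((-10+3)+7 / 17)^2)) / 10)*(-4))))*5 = 381905 / 168399 - 289*sqrt(5) / 84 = -5.43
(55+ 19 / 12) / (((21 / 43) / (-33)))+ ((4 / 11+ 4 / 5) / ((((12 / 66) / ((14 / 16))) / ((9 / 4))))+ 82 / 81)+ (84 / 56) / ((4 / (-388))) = -6407593 / 1620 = -3955.30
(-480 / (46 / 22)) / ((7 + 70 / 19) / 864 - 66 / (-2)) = -86676480 / 12464413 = -6.95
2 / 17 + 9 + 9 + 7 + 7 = 32.12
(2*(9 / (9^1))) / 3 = 2 / 3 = 0.67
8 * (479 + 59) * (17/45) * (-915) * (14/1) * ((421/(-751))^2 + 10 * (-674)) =237519120006458528/1692003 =140377481604.03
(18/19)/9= 2/19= 0.11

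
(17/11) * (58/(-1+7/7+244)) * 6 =1479/671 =2.20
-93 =-93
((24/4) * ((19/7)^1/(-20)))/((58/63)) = -513/580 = -0.88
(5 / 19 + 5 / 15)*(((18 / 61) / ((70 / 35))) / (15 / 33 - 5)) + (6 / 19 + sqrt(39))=8589 / 28975 + sqrt(39)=6.54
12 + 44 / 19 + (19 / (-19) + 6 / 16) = 2081 / 152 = 13.69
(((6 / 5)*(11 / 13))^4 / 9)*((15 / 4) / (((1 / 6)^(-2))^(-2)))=574.01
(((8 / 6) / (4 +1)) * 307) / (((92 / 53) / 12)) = 65084 / 115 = 565.95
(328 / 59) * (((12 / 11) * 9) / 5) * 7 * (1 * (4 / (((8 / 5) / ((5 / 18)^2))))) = 28700 / 1947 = 14.74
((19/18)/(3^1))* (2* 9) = 19/3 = 6.33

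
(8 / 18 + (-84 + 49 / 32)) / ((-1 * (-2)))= -23623 / 576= -41.01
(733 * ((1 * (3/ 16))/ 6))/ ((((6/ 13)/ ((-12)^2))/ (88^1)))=628914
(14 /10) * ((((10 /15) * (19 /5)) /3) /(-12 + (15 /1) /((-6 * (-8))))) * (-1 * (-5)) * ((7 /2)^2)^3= -15647317 /16830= -929.73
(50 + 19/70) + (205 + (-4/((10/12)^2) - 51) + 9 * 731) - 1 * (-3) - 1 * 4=2371779/350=6776.51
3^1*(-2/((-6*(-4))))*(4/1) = -1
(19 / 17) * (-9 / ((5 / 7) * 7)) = -171 / 85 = -2.01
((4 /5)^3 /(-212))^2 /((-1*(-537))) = 256 /23569265625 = 0.00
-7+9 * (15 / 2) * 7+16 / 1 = 963 / 2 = 481.50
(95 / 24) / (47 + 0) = 95 / 1128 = 0.08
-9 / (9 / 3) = -3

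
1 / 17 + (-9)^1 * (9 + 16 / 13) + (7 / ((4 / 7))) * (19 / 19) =-70515 / 884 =-79.77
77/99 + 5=52/9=5.78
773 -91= 682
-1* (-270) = 270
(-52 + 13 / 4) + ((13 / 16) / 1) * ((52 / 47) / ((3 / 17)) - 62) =-106067 / 1128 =-94.03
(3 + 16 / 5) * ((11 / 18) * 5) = 341 / 18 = 18.94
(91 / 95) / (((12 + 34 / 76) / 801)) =145782 / 2365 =61.64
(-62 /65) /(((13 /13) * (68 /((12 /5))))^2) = -0.00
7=7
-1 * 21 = -21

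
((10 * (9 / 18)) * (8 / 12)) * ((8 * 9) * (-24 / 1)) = -5760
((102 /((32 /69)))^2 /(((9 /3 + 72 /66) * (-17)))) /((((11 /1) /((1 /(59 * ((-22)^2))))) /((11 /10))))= -80937 /33228800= -0.00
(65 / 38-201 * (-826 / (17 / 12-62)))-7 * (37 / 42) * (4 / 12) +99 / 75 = -8514103664 / 3107925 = -2739.48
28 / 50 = 14 / 25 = 0.56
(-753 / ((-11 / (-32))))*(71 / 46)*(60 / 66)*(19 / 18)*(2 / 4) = -13543960 / 8349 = -1622.23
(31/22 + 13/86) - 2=-208/473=-0.44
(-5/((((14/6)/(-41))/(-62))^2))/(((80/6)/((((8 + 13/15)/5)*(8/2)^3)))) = -8839693152/175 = -50512532.30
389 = 389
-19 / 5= -3.80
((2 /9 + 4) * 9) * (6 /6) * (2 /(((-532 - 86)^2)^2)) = 19 /36466485444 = 0.00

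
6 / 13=0.46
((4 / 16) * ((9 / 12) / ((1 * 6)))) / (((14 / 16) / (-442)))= -221 / 14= -15.79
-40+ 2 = -38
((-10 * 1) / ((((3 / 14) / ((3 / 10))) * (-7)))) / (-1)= -2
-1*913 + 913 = 0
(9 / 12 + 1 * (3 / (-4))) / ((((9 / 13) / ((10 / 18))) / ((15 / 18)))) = 0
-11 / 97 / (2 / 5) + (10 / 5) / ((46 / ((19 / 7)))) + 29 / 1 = 900617 / 31234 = 28.83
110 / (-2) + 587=532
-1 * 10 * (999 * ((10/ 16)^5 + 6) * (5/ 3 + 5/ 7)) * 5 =-41569430625/ 57344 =-724913.34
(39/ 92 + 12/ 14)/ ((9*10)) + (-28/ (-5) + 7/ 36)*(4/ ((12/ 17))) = 5711857/ 173880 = 32.85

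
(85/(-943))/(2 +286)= -85/271584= -0.00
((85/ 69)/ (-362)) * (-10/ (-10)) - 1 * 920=-22979845/ 24978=-920.00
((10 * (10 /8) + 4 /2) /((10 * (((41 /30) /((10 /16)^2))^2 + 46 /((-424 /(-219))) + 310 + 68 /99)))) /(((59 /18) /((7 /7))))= 8559168750 /6707807856397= 0.00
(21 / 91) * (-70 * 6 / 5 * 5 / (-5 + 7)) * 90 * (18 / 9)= -113400 / 13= -8723.08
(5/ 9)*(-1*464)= -2320/ 9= -257.78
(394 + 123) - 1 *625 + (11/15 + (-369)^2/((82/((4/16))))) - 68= 28783/120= 239.86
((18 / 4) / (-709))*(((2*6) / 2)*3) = -81 / 709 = -0.11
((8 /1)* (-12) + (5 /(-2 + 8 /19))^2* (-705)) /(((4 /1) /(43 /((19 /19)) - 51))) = 85987 /6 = 14331.17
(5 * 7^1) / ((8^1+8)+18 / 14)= 245 / 121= 2.02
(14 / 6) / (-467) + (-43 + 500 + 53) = 714503 / 1401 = 510.00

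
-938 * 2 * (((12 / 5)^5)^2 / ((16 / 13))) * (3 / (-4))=70783156813824 / 9765625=7248195.26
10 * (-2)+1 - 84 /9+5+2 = -64 /3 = -21.33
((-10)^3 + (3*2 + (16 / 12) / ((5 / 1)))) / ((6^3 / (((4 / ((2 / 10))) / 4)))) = -7453 / 324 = -23.00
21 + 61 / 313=6634 / 313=21.19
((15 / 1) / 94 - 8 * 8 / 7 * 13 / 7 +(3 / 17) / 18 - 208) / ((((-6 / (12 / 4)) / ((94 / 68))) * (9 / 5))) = 66011585 / 764694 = 86.32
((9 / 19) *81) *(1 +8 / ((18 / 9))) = 3645 / 19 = 191.84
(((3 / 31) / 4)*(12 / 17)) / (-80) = -9 / 42160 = -0.00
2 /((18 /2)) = 2 /9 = 0.22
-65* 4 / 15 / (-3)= 52 / 9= 5.78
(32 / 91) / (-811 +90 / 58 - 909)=-928 / 4534985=-0.00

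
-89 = -89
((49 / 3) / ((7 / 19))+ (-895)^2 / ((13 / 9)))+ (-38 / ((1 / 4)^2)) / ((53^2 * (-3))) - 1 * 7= 20252078961 / 36517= 554593.17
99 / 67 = 1.48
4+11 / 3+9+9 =77 / 3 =25.67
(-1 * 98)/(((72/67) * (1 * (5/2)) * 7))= -469/90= -5.21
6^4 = 1296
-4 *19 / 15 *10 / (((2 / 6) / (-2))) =304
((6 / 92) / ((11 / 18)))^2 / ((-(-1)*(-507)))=-243 / 10817521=-0.00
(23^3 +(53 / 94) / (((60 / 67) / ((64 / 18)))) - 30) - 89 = 76458764 / 6345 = 12050.24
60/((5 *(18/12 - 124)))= -24/245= -0.10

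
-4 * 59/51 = -236/51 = -4.63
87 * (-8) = -696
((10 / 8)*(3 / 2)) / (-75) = -1 / 40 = -0.02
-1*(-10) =10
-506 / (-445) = 506 / 445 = 1.14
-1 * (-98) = 98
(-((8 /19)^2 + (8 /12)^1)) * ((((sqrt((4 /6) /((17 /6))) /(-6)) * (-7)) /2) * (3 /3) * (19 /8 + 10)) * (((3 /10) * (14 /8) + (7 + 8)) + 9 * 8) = -123196689 * sqrt(17) /1963840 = -258.65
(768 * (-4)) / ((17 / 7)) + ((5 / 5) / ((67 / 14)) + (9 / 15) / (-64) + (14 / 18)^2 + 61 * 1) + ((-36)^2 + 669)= 22492400023 / 29522880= 761.86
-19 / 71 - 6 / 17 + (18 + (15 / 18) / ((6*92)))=69481859 / 3997584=17.38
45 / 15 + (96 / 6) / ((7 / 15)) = 261 / 7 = 37.29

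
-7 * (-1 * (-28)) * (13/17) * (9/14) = -1638/17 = -96.35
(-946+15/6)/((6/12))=-1887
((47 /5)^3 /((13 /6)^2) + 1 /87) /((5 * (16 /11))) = 3577142371 /147030000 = 24.33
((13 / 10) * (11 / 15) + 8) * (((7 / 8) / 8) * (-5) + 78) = 6657251 / 9600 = 693.46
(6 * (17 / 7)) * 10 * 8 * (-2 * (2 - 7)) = 81600 / 7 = 11657.14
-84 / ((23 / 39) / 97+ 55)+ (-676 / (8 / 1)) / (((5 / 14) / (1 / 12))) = -21.24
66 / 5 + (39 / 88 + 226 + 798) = 456563 / 440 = 1037.64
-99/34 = -2.91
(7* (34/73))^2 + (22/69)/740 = 1446179939/136049370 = 10.63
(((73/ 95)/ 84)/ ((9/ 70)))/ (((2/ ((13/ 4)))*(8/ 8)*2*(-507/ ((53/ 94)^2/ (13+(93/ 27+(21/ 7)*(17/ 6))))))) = -205057/ 141111202752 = -0.00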